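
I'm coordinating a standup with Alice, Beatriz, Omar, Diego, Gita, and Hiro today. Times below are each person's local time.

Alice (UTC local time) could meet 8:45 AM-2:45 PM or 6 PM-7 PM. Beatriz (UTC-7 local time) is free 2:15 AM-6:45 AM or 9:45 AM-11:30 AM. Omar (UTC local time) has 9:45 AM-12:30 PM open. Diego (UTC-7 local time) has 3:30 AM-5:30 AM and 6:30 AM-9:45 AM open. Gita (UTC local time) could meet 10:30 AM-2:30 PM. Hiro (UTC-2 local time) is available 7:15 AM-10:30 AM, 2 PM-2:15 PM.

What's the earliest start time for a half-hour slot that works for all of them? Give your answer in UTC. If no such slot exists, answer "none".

Alice in UTC: 08:45-14:45, 18:00-19:00.
Beatriz in UTC: 09:15-13:45, 16:45-18:30 (add 7h to convert from UTC-7).
Omar in UTC: 09:45-12:30.
Diego in UTC: 10:30-12:30, 13:30-16:45 (add 7h to convert from UTC-7).
Gita in UTC: 10:30-14:30.
Hiro in UTC: 09:15-12:30, 16:00-16:15 (add 2h to convert from UTC-2).
Alice ∩ Beatriz: 09:15-13:45, 18:00-18:30.
Alice ∩ Beatriz ∩ Omar: 09:45-12:30.
Alice ∩ Beatriz ∩ Omar ∩ Diego: 10:30-12:30.
Alice ∩ Beatriz ∩ Omar ∩ Diego ∩ Gita: 10:30-12:30.
Alice ∩ Beatriz ∩ Omar ∩ Diego ∩ Gita ∩ Hiro: 10:30-12:30.
So the common availability across everyone is 10:30-12:30.
The first common window of at least 30 minutes is 10:30-12:30, so the earliest start is 10:30.

10:30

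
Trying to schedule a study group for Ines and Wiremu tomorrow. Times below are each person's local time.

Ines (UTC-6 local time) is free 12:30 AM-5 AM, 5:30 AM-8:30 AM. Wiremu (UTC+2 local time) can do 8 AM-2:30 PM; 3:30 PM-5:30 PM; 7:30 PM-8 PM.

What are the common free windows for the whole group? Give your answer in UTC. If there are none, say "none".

06:30-11:00, 11:30-12:30, 13:30-14:30

Ines in UTC: 06:30-11:00, 11:30-14:30 (add 6h to convert from UTC-6).
Wiremu in UTC: 06:00-12:30, 13:30-15:30, 17:30-18:00 (subtract 2h to convert from UTC+2).
Ines ∩ Wiremu: 06:30-11:00, 11:30-12:30, 13:30-14:30.
So the common availability across everyone is 06:30-11:00, 11:30-12:30, 13:30-14:30.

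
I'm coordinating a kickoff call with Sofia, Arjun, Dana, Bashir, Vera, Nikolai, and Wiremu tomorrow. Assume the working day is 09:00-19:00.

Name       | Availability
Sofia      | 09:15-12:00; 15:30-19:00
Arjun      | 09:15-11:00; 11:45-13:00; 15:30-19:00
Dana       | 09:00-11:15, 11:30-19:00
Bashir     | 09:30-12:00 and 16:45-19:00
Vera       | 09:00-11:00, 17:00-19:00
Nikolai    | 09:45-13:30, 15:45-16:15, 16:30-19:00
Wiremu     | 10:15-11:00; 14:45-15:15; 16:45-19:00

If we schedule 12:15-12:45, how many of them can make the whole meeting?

Arjun, Dana, and Nikolai can make the full 12:15-12:45 slot — that's 3.

3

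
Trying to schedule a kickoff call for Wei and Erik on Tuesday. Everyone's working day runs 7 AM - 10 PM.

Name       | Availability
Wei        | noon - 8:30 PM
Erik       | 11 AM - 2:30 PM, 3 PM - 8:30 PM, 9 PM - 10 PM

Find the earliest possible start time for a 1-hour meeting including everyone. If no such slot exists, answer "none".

Wei ∩ Erik: 12:00-14:30, 15:00-20:30.
The first common window of at least 60 minutes is 12:00-14:30, so the earliest start is 12:00.

12:00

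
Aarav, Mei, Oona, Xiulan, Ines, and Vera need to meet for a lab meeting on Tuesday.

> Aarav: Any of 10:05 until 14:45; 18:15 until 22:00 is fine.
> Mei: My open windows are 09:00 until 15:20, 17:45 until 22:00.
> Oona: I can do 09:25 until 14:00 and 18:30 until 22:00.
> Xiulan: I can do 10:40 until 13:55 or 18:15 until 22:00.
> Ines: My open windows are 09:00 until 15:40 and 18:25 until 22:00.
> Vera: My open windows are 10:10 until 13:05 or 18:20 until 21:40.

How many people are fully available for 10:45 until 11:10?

6

Aarav, Mei, Oona, Xiulan, Ines, and Vera can make the full 10:45-11:10 slot — that's 6.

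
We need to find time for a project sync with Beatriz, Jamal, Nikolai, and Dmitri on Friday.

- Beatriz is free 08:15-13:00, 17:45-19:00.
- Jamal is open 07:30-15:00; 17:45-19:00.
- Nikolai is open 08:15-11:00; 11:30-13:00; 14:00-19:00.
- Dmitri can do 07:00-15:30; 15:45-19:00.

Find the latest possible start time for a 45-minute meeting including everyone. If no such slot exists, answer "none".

Beatriz ∩ Jamal: 08:15-13:00, 17:45-19:00.
Beatriz ∩ Jamal ∩ Nikolai: 08:15-11:00, 11:30-13:00, 17:45-19:00.
Beatriz ∩ Jamal ∩ Nikolai ∩ Dmitri: 08:15-11:00, 11:30-13:00, 17:45-19:00.
The last common window of at least 45 minutes is 17:45-19:00; a 45-minute meeting can start as late as 18:15 and still end by 19:00.

18:15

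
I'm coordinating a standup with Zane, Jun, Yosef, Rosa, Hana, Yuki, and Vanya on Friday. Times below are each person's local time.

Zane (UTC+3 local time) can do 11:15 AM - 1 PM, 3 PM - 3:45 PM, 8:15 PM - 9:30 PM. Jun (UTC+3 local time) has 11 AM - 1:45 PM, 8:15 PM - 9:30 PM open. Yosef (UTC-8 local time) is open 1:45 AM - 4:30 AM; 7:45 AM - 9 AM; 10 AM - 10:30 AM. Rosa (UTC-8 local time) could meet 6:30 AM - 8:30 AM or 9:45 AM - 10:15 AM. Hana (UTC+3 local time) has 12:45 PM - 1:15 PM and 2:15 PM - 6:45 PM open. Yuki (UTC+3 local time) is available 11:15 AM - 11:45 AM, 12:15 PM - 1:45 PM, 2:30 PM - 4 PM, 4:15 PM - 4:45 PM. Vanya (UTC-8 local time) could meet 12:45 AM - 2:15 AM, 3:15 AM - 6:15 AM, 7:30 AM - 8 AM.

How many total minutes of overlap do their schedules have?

Zane in UTC: 08:15-10:00, 12:00-12:45, 17:15-18:30 (subtract 3h to convert from UTC+3).
Jun in UTC: 08:00-10:45, 17:15-18:30 (subtract 3h to convert from UTC+3).
Yosef in UTC: 09:45-12:30, 15:45-17:00, 18:00-18:30 (add 8h to convert from UTC-8).
Rosa in UTC: 14:30-16:30, 17:45-18:15 (add 8h to convert from UTC-8).
Hana in UTC: 09:45-10:15, 11:15-15:45 (subtract 3h to convert from UTC+3).
Yuki in UTC: 08:15-08:45, 09:15-10:45, 11:30-13:00, 13:15-13:45 (subtract 3h to convert from UTC+3).
Vanya in UTC: 08:45-10:15, 11:15-14:15, 15:30-16:00 (add 8h to convert from UTC-8).
Zane ∩ Jun: 08:15-10:00, 17:15-18:30.
Zane ∩ Jun ∩ Yosef: 09:45-10:00, 18:00-18:30.
Zane ∩ Jun ∩ Yosef ∩ Rosa: 18:00-18:15.
Zane ∩ Jun ∩ Yosef ∩ Rosa ∩ Hana: ∅.
Zane ∩ Jun ∩ Yosef ∩ Rosa ∩ Hana ∩ Yuki: ∅.
Zane ∩ Jun ∩ Yosef ∩ Rosa ∩ Hana ∩ Yuki ∩ Vanya: ∅.
There is no time when everyone is free.
There is no common window, so the total is 0 minutes.

0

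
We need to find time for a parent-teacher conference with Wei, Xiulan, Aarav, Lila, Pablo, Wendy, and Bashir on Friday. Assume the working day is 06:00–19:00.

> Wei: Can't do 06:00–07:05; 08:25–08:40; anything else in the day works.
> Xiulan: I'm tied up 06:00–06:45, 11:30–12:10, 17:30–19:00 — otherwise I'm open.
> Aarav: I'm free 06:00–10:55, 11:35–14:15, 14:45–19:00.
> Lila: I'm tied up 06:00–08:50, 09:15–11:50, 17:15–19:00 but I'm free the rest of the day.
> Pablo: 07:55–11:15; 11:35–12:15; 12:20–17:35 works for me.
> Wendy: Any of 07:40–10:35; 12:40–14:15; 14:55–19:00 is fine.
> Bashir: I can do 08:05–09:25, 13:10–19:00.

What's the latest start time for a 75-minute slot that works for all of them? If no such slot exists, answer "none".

Wei free: 07:05-08:25, 08:40-19:00 (invert busy blocks within the working day).
Xiulan free: 06:45-11:30, 12:10-17:30 (invert busy blocks within the working day).
Aarav free: 06:00-10:55, 11:35-14:15, 14:45-19:00.
Lila free: 08:50-09:15, 11:50-17:15 (invert busy blocks within the working day).
Pablo free: 07:55-11:15, 11:35-12:15, 12:20-17:35.
Wendy free: 07:40-10:35, 12:40-14:15, 14:55-19:00.
Bashir free: 08:05-09:25, 13:10-19:00.
Wei ∩ Xiulan: 07:05-08:25, 08:40-11:30, 12:10-17:30.
Wei ∩ Xiulan ∩ Aarav: 07:05-08:25, 08:40-10:55, 12:10-14:15, 14:45-17:30.
Wei ∩ Xiulan ∩ Aarav ∩ Lila: 08:50-09:15, 12:10-14:15, 14:45-17:15.
Wei ∩ Xiulan ∩ Aarav ∩ Lila ∩ Pablo: 08:50-09:15, 12:10-12:15, 12:20-14:15, 14:45-17:15.
Wei ∩ Xiulan ∩ Aarav ∩ Lila ∩ Pablo ∩ Wendy: 08:50-09:15, 12:40-14:15, 14:55-17:15.
Wei ∩ Xiulan ∩ Aarav ∩ Lila ∩ Pablo ∩ Wendy ∩ Bashir: 08:50-09:15, 13:10-14:15, 14:55-17:15.
So the common availability across everyone is 08:50-09:15, 13:10-14:15, 14:55-17:15.
The last common window of at least 75 minutes is 14:55-17:15; a 75-minute meeting can start as late as 16:00 and still end by 17:15.

16:00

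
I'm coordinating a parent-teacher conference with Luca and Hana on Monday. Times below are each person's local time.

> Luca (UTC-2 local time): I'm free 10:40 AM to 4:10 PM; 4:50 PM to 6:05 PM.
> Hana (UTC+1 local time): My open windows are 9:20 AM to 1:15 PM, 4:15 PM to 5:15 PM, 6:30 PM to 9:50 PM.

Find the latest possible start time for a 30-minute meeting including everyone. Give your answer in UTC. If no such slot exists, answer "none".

Luca in UTC: 12:40-18:10, 18:50-20:05 (add 2h to convert from UTC-2).
Hana in UTC: 08:20-12:15, 15:15-16:15, 17:30-20:50 (subtract 1h to convert from UTC+1).
Luca ∩ Hana: 15:15-16:15, 17:30-18:10, 18:50-20:05.
So the common availability across everyone is 15:15-16:15, 17:30-18:10, 18:50-20:05.
The last common window of at least 30 minutes is 18:50-20:05; a 30-minute meeting can start as late as 19:35 and still end by 20:05.

19:35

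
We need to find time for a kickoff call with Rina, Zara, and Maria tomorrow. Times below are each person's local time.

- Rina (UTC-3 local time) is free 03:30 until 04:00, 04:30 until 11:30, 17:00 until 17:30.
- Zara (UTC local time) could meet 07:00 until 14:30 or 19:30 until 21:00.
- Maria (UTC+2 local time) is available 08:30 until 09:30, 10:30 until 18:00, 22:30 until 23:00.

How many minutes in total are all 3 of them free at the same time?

Rina in UTC: 06:30-07:00, 07:30-14:30, 20:00-20:30 (add 3h to convert from UTC-3).
Zara in UTC: 07:00-14:30, 19:30-21:00.
Maria in UTC: 06:30-07:30, 08:30-16:00, 20:30-21:00 (subtract 2h to convert from UTC+2).
Rina ∩ Zara: 07:30-14:30, 20:00-20:30.
Rina ∩ Zara ∩ Maria: 08:30-14:30.
Those are the intersection windows.
That's a single block of 360 minutes.

360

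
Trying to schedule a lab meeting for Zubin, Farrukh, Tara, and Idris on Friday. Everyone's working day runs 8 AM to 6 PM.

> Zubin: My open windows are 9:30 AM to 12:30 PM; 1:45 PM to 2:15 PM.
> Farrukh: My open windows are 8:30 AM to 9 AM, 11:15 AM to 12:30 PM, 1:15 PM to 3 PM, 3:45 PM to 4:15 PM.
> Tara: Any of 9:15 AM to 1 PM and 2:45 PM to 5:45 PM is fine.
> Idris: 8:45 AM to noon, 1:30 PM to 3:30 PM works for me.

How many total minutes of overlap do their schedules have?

45

Zubin ∩ Farrukh: 11:15-12:30, 13:45-14:15.
Zubin ∩ Farrukh ∩ Tara: 11:15-12:30.
Zubin ∩ Farrukh ∩ Tara ∩ Idris: 11:15-12:00.
Those are the intersection windows.
That's a single block of 45 minutes.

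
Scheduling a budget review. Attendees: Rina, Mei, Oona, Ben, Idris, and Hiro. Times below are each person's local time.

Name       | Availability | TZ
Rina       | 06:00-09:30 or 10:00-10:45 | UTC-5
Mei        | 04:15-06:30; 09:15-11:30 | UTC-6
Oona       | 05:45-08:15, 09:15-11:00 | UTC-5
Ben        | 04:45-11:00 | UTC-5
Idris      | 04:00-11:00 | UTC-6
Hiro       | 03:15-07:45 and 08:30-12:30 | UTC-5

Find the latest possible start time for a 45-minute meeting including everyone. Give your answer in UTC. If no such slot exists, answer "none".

Rina in UTC: 11:00-14:30, 15:00-15:45 (add 5h to convert from UTC-5).
Mei in UTC: 10:15-12:30, 15:15-17:30 (add 6h to convert from UTC-6).
Oona in UTC: 10:45-13:15, 14:15-16:00 (add 5h to convert from UTC-5).
Ben in UTC: 09:45-16:00 (add 5h to convert from UTC-5).
Idris in UTC: 10:00-17:00 (add 6h to convert from UTC-6).
Hiro in UTC: 08:15-12:45, 13:30-17:30 (add 5h to convert from UTC-5).
Rina ∩ Mei: 11:00-12:30, 15:15-15:45.
Rina ∩ Mei ∩ Oona: 11:00-12:30, 15:15-15:45.
Rina ∩ Mei ∩ Oona ∩ Ben: 11:00-12:30, 15:15-15:45.
Rina ∩ Mei ∩ Oona ∩ Ben ∩ Idris: 11:00-12:30, 15:15-15:45.
Rina ∩ Mei ∩ Oona ∩ Ben ∩ Idris ∩ Hiro: 11:00-12:30, 15:15-15:45.
Those are the intersection windows.
The last common window of at least 45 minutes is 11:00-12:30; a 45-minute meeting can start as late as 11:45 and still end by 12:30.

11:45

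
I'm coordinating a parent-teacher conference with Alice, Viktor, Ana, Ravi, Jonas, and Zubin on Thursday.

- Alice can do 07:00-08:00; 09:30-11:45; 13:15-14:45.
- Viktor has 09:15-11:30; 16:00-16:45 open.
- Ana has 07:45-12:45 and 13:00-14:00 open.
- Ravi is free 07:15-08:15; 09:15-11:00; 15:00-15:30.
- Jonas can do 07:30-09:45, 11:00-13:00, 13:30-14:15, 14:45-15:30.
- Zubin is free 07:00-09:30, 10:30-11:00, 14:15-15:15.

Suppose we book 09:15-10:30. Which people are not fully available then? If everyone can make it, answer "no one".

Alice, Jonas, Zubin

Alice: not fully free for 09:15-10:30. Viktor: free for 09:15-10:30. Ana: free for 09:15-10:30. Ravi: free for 09:15-10:30. Jonas: not fully free for 09:15-10:30. Zubin: not fully free for 09:15-10:30.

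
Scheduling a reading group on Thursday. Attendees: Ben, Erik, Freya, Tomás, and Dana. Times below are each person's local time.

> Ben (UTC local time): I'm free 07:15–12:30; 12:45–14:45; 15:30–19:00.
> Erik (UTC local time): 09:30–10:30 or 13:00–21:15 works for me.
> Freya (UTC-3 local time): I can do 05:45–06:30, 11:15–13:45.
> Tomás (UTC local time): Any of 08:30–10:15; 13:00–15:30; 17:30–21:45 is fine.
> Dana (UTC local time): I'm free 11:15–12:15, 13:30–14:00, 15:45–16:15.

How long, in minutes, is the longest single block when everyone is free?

Ben in UTC: 07:15-12:30, 12:45-14:45, 15:30-19:00.
Erik in UTC: 09:30-10:30, 13:00-21:15.
Freya in UTC: 08:45-09:30, 14:15-16:45 (add 3h to convert from UTC-3).
Tomás in UTC: 08:30-10:15, 13:00-15:30, 17:30-21:45.
Dana in UTC: 11:15-12:15, 13:30-14:00, 15:45-16:15.
Ben ∩ Erik: 09:30-10:30, 13:00-14:45, 15:30-19:00.
Ben ∩ Erik ∩ Freya: 14:15-14:45, 15:30-16:45.
Ben ∩ Erik ∩ Freya ∩ Tomás: 14:15-14:45.
Ben ∩ Erik ∩ Freya ∩ Tomás ∩ Dana: ∅.
There is no time when everyone is free.
No common window exists, so the longest block is 0 minutes.

0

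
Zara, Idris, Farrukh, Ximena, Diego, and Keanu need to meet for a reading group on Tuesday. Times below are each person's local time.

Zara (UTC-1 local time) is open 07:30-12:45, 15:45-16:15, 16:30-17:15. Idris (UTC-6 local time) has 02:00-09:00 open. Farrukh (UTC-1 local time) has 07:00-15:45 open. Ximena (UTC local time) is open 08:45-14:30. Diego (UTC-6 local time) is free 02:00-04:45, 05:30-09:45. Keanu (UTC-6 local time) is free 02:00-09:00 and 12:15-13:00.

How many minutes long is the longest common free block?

135

Zara in UTC: 08:30-13:45, 16:45-17:15, 17:30-18:15 (add 1h to convert from UTC-1).
Idris in UTC: 08:00-15:00 (add 6h to convert from UTC-6).
Farrukh in UTC: 08:00-16:45 (add 1h to convert from UTC-1).
Ximena in UTC: 08:45-14:30.
Diego in UTC: 08:00-10:45, 11:30-15:45 (add 6h to convert from UTC-6).
Keanu in UTC: 08:00-15:00, 18:15-19:00 (add 6h to convert from UTC-6).
Zara ∩ Idris: 08:30-13:45.
Zara ∩ Idris ∩ Farrukh: 08:30-13:45.
Zara ∩ Idris ∩ Farrukh ∩ Ximena: 08:45-13:45.
Zara ∩ Idris ∩ Farrukh ∩ Ximena ∩ Diego: 08:45-10:45, 11:30-13:45.
Zara ∩ Idris ∩ Farrukh ∩ Ximena ∩ Diego ∩ Keanu: 08:45-10:45, 11:30-13:45.
The longest is 11:30-13:45 at 135 minutes.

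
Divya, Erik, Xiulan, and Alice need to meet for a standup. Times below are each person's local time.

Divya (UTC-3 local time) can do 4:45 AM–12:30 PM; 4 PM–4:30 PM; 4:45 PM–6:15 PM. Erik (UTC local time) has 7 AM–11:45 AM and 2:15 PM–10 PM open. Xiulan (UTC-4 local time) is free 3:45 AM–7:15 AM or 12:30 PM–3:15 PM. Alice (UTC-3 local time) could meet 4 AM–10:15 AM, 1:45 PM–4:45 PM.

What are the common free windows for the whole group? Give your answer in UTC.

Divya in UTC: 07:45-15:30, 19:00-19:30, 19:45-21:15 (add 3h to convert from UTC-3).
Erik in UTC: 07:00-11:45, 14:15-22:00.
Xiulan in UTC: 07:45-11:15, 16:30-19:15 (add 4h to convert from UTC-4).
Alice in UTC: 07:00-13:15, 16:45-19:45 (add 3h to convert from UTC-3).
Divya ∩ Erik: 07:45-11:45, 14:15-15:30, 19:00-19:30, 19:45-21:15.
Divya ∩ Erik ∩ Xiulan: 07:45-11:15, 19:00-19:15.
Divya ∩ Erik ∩ Xiulan ∩ Alice: 07:45-11:15, 19:00-19:15.

07:45-11:15, 19:00-19:15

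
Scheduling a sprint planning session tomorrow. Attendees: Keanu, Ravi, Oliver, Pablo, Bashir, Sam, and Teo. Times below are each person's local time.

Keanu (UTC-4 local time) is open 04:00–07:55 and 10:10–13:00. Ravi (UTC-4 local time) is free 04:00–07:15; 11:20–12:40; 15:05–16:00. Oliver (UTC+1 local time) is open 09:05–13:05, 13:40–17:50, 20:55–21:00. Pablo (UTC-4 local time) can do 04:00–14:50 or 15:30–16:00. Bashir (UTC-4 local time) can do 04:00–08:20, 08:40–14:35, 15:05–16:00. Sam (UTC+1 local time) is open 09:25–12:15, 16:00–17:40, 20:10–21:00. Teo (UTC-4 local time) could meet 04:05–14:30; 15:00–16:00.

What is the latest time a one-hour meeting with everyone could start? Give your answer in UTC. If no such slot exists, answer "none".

15:40

Keanu in UTC: 08:00-11:55, 14:10-17:00 (add 4h to convert from UTC-4).
Ravi in UTC: 08:00-11:15, 15:20-16:40, 19:05-20:00 (add 4h to convert from UTC-4).
Oliver in UTC: 08:05-12:05, 12:40-16:50, 19:55-20:00 (subtract 1h to convert from UTC+1).
Pablo in UTC: 08:00-18:50, 19:30-20:00 (add 4h to convert from UTC-4).
Bashir in UTC: 08:00-12:20, 12:40-18:35, 19:05-20:00 (add 4h to convert from UTC-4).
Sam in UTC: 08:25-11:15, 15:00-16:40, 19:10-20:00 (subtract 1h to convert from UTC+1).
Teo in UTC: 08:05-18:30, 19:00-20:00 (add 4h to convert from UTC-4).
Keanu ∩ Ravi: 08:00-11:15, 15:20-16:40.
Keanu ∩ Ravi ∩ Oliver: 08:05-11:15, 15:20-16:40.
Keanu ∩ Ravi ∩ Oliver ∩ Pablo: 08:05-11:15, 15:20-16:40.
Keanu ∩ Ravi ∩ Oliver ∩ Pablo ∩ Bashir: 08:05-11:15, 15:20-16:40.
Keanu ∩ Ravi ∩ Oliver ∩ Pablo ∩ Bashir ∩ Sam: 08:25-11:15, 15:20-16:40.
Keanu ∩ Ravi ∩ Oliver ∩ Pablo ∩ Bashir ∩ Sam ∩ Teo: 08:25-11:15, 15:20-16:40.
The last common window of at least 60 minutes is 15:20-16:40; a 60-minute meeting can start as late as 15:40 and still end by 16:40.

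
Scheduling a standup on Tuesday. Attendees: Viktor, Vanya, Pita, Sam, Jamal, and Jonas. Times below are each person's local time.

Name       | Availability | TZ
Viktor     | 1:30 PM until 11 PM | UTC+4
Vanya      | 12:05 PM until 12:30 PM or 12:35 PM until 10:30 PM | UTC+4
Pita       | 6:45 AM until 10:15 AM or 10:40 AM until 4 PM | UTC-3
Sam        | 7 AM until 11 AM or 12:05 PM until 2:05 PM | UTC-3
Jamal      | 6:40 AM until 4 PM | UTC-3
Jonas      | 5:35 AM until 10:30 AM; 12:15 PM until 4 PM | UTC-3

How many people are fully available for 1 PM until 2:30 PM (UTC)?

3

Viktor in UTC: 09:30-19:00 (subtract 4h to convert from UTC+4).
Vanya in UTC: 08:05-08:30, 08:35-18:30 (subtract 4h to convert from UTC+4).
Pita in UTC: 09:45-13:15, 13:40-19:00 (add 3h to convert from UTC-3).
Sam in UTC: 10:00-14:00, 15:05-17:05 (add 3h to convert from UTC-3).
Jamal in UTC: 09:40-19:00 (add 3h to convert from UTC-3).
Jonas in UTC: 08:35-13:30, 15:15-19:00 (add 3h to convert from UTC-3).
Viktor, Vanya, and Jamal can make the full 13:00-14:30 slot — that's 3.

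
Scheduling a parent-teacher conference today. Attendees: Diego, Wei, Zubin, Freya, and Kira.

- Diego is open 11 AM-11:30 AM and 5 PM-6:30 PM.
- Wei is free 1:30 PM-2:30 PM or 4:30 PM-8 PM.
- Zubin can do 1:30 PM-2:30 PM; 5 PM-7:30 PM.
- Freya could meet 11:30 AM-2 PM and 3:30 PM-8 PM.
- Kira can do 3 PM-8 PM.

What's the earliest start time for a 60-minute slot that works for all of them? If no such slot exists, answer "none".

17:00

Diego ∩ Wei: 17:00-18:30.
Diego ∩ Wei ∩ Zubin: 17:00-18:30.
Diego ∩ Wei ∩ Zubin ∩ Freya: 17:00-18:30.
Diego ∩ Wei ∩ Zubin ∩ Freya ∩ Kira: 17:00-18:30.
The first common window of at least 60 minutes is 17:00-18:30, so the earliest start is 17:00.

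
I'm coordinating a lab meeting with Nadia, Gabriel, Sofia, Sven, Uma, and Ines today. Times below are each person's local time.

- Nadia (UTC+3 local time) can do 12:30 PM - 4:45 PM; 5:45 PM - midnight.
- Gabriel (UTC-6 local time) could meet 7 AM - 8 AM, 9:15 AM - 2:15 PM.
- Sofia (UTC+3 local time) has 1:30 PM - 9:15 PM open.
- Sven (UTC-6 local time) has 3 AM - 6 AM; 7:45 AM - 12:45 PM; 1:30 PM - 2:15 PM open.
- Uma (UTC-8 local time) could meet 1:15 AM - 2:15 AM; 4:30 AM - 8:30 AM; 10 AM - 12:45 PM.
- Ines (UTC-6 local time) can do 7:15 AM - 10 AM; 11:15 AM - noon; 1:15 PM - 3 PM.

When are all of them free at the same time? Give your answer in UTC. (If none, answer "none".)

15:15-16:00

Nadia in UTC: 09:30-13:45, 14:45-21:00 (subtract 3h to convert from UTC+3).
Gabriel in UTC: 13:00-14:00, 15:15-20:15 (add 6h to convert from UTC-6).
Sofia in UTC: 10:30-18:15 (subtract 3h to convert from UTC+3).
Sven in UTC: 09:00-12:00, 13:45-18:45, 19:30-20:15 (add 6h to convert from UTC-6).
Uma in UTC: 09:15-10:15, 12:30-16:30, 18:00-20:45 (add 8h to convert from UTC-8).
Ines in UTC: 13:15-16:00, 17:15-18:00, 19:15-21:00 (add 6h to convert from UTC-6).
Nadia ∩ Gabriel: 13:00-13:45, 15:15-20:15.
Nadia ∩ Gabriel ∩ Sofia: 13:00-13:45, 15:15-18:15.
Nadia ∩ Gabriel ∩ Sofia ∩ Sven: 15:15-18:15.
Nadia ∩ Gabriel ∩ Sofia ∩ Sven ∩ Uma: 15:15-16:30, 18:00-18:15.
Nadia ∩ Gabriel ∩ Sofia ∩ Sven ∩ Uma ∩ Ines: 15:15-16:00.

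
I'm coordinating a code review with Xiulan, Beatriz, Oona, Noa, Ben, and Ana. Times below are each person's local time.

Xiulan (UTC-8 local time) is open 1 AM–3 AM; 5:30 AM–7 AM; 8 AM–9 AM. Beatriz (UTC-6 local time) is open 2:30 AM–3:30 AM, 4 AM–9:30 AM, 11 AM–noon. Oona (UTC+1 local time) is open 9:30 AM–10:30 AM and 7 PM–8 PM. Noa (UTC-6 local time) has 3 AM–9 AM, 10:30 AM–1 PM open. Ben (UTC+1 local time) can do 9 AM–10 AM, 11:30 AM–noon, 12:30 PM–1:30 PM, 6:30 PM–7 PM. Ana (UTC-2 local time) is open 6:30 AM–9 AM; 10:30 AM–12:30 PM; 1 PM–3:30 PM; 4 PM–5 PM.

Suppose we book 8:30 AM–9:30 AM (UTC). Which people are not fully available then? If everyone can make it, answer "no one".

Xiulan in UTC: 09:00-11:00, 13:30-15:00, 16:00-17:00 (add 8h to convert from UTC-8).
Beatriz in UTC: 08:30-09:30, 10:00-15:30, 17:00-18:00 (add 6h to convert from UTC-6).
Oona in UTC: 08:30-09:30, 18:00-19:00 (subtract 1h to convert from UTC+1).
Noa in UTC: 09:00-15:00, 16:30-19:00 (add 6h to convert from UTC-6).
Ben in UTC: 08:00-09:00, 10:30-11:00, 11:30-12:30, 17:30-18:00 (subtract 1h to convert from UTC+1).
Ana in UTC: 08:30-11:00, 12:30-14:30, 15:00-17:30, 18:00-19:00 (add 2h to convert from UTC-2).
Xiulan: not fully free for 08:30-09:30. Beatriz: free for 08:30-09:30. Oona: free for 08:30-09:30. Noa: not fully free for 08:30-09:30. Ben: not fully free for 08:30-09:30. Ana: free for 08:30-09:30.

Ben, Noa, Xiulan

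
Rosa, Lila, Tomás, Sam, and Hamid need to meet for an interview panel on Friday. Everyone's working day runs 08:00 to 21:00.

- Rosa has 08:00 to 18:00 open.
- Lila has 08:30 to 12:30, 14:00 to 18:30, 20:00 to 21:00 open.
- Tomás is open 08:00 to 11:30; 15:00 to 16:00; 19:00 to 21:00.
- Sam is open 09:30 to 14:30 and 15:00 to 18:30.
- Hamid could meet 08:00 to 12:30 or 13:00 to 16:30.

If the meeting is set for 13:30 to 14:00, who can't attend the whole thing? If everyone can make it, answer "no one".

Lila, Tomás

Rosa: free for 13:30-14:00. Lila: not fully free for 13:30-14:00. Tomás: not fully free for 13:30-14:00. Sam: free for 13:30-14:00. Hamid: free for 13:30-14:00.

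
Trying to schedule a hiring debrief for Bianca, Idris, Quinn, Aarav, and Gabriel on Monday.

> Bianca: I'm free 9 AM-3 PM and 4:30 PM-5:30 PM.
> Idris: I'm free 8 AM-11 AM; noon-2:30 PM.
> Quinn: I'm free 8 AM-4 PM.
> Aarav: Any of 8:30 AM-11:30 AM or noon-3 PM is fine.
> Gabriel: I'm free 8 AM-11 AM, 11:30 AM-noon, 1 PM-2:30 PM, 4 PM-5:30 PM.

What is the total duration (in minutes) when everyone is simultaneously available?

Bianca ∩ Idris: 09:00-11:00, 12:00-14:30.
Bianca ∩ Idris ∩ Quinn: 09:00-11:00, 12:00-14:30.
Bianca ∩ Idris ∩ Quinn ∩ Aarav: 09:00-11:00, 12:00-14:30.
Bianca ∩ Idris ∩ Quinn ∩ Aarav ∩ Gabriel: 09:00-11:00, 13:00-14:30.
Summing the common windows: 120 + 90 = 210 minutes.

210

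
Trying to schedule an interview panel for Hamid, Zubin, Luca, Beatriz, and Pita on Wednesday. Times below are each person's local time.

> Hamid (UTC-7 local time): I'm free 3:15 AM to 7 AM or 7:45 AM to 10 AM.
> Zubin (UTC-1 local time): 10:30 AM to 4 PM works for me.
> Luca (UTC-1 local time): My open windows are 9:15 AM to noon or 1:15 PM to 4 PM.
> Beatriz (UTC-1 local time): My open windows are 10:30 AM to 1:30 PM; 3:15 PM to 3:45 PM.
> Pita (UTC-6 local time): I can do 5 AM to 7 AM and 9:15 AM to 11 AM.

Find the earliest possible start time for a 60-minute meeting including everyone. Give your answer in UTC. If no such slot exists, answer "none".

Hamid in UTC: 10:15-14:00, 14:45-17:00 (add 7h to convert from UTC-7).
Zubin in UTC: 11:30-17:00 (add 1h to convert from UTC-1).
Luca in UTC: 10:15-13:00, 14:15-17:00 (add 1h to convert from UTC-1).
Beatriz in UTC: 11:30-14:30, 16:15-16:45 (add 1h to convert from UTC-1).
Pita in UTC: 11:00-13:00, 15:15-17:00 (add 6h to convert from UTC-6).
Hamid ∩ Zubin: 11:30-14:00, 14:45-17:00.
Hamid ∩ Zubin ∩ Luca: 11:30-13:00, 14:45-17:00.
Hamid ∩ Zubin ∩ Luca ∩ Beatriz: 11:30-13:00, 16:15-16:45.
Hamid ∩ Zubin ∩ Luca ∩ Beatriz ∩ Pita: 11:30-13:00, 16:15-16:45.
The first common window of at least 60 minutes is 11:30-13:00, so the earliest start is 11:30.

11:30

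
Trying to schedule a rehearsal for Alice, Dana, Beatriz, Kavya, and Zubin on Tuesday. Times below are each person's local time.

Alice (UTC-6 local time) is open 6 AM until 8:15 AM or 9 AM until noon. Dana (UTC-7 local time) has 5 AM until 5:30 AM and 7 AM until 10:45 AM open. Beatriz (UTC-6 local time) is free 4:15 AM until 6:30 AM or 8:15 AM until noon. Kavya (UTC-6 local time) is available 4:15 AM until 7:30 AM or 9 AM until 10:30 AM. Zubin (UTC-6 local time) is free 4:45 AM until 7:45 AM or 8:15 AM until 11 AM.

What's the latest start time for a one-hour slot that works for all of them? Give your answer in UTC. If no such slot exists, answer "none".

Alice in UTC: 12:00-14:15, 15:00-18:00 (add 6h to convert from UTC-6).
Dana in UTC: 12:00-12:30, 14:00-17:45 (add 7h to convert from UTC-7).
Beatriz in UTC: 10:15-12:30, 14:15-18:00 (add 6h to convert from UTC-6).
Kavya in UTC: 10:15-13:30, 15:00-16:30 (add 6h to convert from UTC-6).
Zubin in UTC: 10:45-13:45, 14:15-17:00 (add 6h to convert from UTC-6).
Alice ∩ Dana: 12:00-12:30, 14:00-14:15, 15:00-17:45.
Alice ∩ Dana ∩ Beatriz: 12:00-12:30, 15:00-17:45.
Alice ∩ Dana ∩ Beatriz ∩ Kavya: 12:00-12:30, 15:00-16:30.
Alice ∩ Dana ∩ Beatriz ∩ Kavya ∩ Zubin: 12:00-12:30, 15:00-16:30.
The last common window of at least 60 minutes is 15:00-16:30; a 60-minute meeting can start as late as 15:30 and still end by 16:30.

15:30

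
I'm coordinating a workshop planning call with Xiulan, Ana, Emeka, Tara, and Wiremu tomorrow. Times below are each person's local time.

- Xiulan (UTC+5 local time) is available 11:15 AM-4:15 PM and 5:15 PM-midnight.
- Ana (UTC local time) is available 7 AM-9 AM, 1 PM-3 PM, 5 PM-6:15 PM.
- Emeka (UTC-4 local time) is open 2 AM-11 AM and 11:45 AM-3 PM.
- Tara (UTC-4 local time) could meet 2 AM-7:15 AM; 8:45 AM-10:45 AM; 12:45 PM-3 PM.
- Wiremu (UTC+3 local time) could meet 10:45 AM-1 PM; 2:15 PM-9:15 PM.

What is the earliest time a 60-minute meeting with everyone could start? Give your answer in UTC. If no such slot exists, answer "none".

07:45

Xiulan in UTC: 06:15-11:15, 12:15-19:00 (subtract 5h to convert from UTC+5).
Ana in UTC: 07:00-09:00, 13:00-15:00, 17:00-18:15.
Emeka in UTC: 06:00-15:00, 15:45-19:00 (add 4h to convert from UTC-4).
Tara in UTC: 06:00-11:15, 12:45-14:45, 16:45-19:00 (add 4h to convert from UTC-4).
Wiremu in UTC: 07:45-10:00, 11:15-18:15 (subtract 3h to convert from UTC+3).
Xiulan ∩ Ana: 07:00-09:00, 13:00-15:00, 17:00-18:15.
Xiulan ∩ Ana ∩ Emeka: 07:00-09:00, 13:00-15:00, 17:00-18:15.
Xiulan ∩ Ana ∩ Emeka ∩ Tara: 07:00-09:00, 13:00-14:45, 17:00-18:15.
Xiulan ∩ Ana ∩ Emeka ∩ Tara ∩ Wiremu: 07:45-09:00, 13:00-14:45, 17:00-18:15.
So the common availability across everyone is 07:45-09:00, 13:00-14:45, 17:00-18:15.
The first common window of at least 60 minutes is 07:45-09:00, so the earliest start is 07:45.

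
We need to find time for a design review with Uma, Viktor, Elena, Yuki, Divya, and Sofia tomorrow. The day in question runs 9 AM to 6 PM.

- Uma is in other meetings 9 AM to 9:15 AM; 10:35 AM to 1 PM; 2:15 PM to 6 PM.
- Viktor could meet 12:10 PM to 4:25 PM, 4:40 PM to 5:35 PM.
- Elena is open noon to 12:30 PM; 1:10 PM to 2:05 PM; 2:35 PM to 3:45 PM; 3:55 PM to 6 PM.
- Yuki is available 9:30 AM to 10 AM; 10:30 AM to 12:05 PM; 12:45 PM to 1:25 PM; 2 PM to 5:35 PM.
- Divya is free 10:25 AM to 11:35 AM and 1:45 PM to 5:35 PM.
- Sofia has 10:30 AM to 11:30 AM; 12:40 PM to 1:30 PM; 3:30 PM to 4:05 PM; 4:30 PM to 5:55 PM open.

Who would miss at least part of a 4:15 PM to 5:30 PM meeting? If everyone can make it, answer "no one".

Uma free: 09:15-10:35, 13:00-14:15 (invert busy blocks within the working day).
Viktor free: 12:10-16:25, 16:40-17:35.
Elena free: 12:00-12:30, 13:10-14:05, 14:35-15:45, 15:55-18:00.
Yuki free: 09:30-10:00, 10:30-12:05, 12:45-13:25, 14:00-17:35.
Divya free: 10:25-11:35, 13:45-17:35.
Sofia free: 10:30-11:30, 12:40-13:30, 15:30-16:05, 16:30-17:55.
Uma: not fully free for 16:15-17:30. Viktor: not fully free for 16:15-17:30. Elena: free for 16:15-17:30. Yuki: free for 16:15-17:30. Divya: free for 16:15-17:30. Sofia: not fully free for 16:15-17:30.

Sofia, Uma, Viktor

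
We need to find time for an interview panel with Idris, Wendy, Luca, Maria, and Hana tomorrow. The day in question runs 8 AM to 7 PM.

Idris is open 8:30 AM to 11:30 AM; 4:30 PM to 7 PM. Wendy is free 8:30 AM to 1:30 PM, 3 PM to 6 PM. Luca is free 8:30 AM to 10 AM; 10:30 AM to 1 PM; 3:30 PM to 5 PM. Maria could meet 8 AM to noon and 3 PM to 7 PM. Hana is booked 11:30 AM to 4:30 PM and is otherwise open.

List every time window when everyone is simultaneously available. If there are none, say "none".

Idris free: 08:30-11:30, 16:30-19:00.
Wendy free: 08:30-13:30, 15:00-18:00.
Luca free: 08:30-10:00, 10:30-13:00, 15:30-17:00.
Maria free: 08:00-12:00, 15:00-19:00.
Hana free: 08:00-11:30, 16:30-19:00 (invert busy blocks within the working day).
Idris ∩ Wendy: 08:30-11:30, 16:30-18:00.
Idris ∩ Wendy ∩ Luca: 08:30-10:00, 10:30-11:30, 16:30-17:00.
Idris ∩ Wendy ∩ Luca ∩ Maria: 08:30-10:00, 10:30-11:30, 16:30-17:00.
Idris ∩ Wendy ∩ Luca ∩ Maria ∩ Hana: 08:30-10:00, 10:30-11:30, 16:30-17:00.

08:30-10:00, 10:30-11:30, 16:30-17:00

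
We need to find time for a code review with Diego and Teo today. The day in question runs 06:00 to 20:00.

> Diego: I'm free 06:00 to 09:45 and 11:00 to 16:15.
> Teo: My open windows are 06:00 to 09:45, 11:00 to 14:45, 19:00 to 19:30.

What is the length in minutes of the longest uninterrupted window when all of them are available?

Diego ∩ Teo: 06:00-09:45, 11:00-14:45.
The longest is 06:00-09:45 at 225 minutes.

225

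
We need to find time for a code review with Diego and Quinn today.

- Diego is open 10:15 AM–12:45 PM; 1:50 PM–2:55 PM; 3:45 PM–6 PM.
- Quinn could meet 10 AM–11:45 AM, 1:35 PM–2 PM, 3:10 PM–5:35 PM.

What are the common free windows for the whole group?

10:15-11:45, 13:50-14:00, 15:45-17:35

Diego ∩ Quinn: 10:15-11:45, 13:50-14:00, 15:45-17:35.
Those are the intersection windows.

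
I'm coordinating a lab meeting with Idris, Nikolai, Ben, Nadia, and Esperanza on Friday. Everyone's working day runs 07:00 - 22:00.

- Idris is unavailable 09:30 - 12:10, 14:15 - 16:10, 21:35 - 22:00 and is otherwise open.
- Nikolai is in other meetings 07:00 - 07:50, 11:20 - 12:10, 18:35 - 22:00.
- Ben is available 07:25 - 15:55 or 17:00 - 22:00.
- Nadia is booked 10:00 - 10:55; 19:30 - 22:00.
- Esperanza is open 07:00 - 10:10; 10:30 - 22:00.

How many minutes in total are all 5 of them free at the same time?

Idris free: 07:00-09:30, 12:10-14:15, 16:10-21:35 (invert busy blocks within the working day).
Nikolai free: 07:50-11:20, 12:10-18:35 (invert busy blocks within the working day).
Ben free: 07:25-15:55, 17:00-22:00.
Nadia free: 07:00-10:00, 10:55-19:30 (invert busy blocks within the working day).
Esperanza free: 07:00-10:10, 10:30-22:00.
Idris ∩ Nikolai: 07:50-09:30, 12:10-14:15, 16:10-18:35.
Idris ∩ Nikolai ∩ Ben: 07:50-09:30, 12:10-14:15, 17:00-18:35.
Idris ∩ Nikolai ∩ Ben ∩ Nadia: 07:50-09:30, 12:10-14:15, 17:00-18:35.
Idris ∩ Nikolai ∩ Ben ∩ Nadia ∩ Esperanza: 07:50-09:30, 12:10-14:15, 17:00-18:35.
Those are the intersection windows.
Summing the common windows: 100 + 125 + 95 = 320 minutes.

320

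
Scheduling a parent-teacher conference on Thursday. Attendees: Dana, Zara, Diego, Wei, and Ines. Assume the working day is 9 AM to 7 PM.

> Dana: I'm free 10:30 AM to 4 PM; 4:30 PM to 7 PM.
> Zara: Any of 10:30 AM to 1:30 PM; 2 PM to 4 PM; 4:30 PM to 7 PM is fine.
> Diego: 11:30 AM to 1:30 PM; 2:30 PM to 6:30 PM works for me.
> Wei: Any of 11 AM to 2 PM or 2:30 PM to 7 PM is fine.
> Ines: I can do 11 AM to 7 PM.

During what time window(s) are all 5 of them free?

Dana ∩ Zara: 10:30-13:30, 14:00-16:00, 16:30-19:00.
Dana ∩ Zara ∩ Diego: 11:30-13:30, 14:30-16:00, 16:30-18:30.
Dana ∩ Zara ∩ Diego ∩ Wei: 11:30-13:30, 14:30-16:00, 16:30-18:30.
Dana ∩ Zara ∩ Diego ∩ Wei ∩ Ines: 11:30-13:30, 14:30-16:00, 16:30-18:30.

11:30-13:30, 14:30-16:00, 16:30-18:30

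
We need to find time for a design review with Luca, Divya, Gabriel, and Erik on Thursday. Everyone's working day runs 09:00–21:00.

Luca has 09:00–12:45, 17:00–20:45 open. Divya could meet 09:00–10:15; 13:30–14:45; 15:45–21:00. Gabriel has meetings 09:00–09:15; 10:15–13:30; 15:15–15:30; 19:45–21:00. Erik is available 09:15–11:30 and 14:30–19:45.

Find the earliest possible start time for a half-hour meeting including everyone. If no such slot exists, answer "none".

09:15

Luca free: 09:00-12:45, 17:00-20:45.
Divya free: 09:00-10:15, 13:30-14:45, 15:45-21:00.
Gabriel free: 09:15-10:15, 13:30-15:15, 15:30-19:45 (invert busy blocks within the working day).
Erik free: 09:15-11:30, 14:30-19:45.
Luca ∩ Divya: 09:00-10:15, 17:00-20:45.
Luca ∩ Divya ∩ Gabriel: 09:15-10:15, 17:00-19:45.
Luca ∩ Divya ∩ Gabriel ∩ Erik: 09:15-10:15, 17:00-19:45.
The first common window of at least 30 minutes is 09:15-10:15, so the earliest start is 09:15.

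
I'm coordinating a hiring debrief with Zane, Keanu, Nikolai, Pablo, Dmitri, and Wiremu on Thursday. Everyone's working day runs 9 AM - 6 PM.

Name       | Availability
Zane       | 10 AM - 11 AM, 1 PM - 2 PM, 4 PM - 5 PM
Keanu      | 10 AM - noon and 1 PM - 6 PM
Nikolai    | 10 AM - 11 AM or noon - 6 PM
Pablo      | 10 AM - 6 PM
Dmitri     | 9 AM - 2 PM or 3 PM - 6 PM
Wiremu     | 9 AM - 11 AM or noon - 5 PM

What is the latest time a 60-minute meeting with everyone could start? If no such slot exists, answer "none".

Zane ∩ Keanu: 10:00-11:00, 13:00-14:00, 16:00-17:00.
Zane ∩ Keanu ∩ Nikolai: 10:00-11:00, 13:00-14:00, 16:00-17:00.
Zane ∩ Keanu ∩ Nikolai ∩ Pablo: 10:00-11:00, 13:00-14:00, 16:00-17:00.
Zane ∩ Keanu ∩ Nikolai ∩ Pablo ∩ Dmitri: 10:00-11:00, 13:00-14:00, 16:00-17:00.
Zane ∩ Keanu ∩ Nikolai ∩ Pablo ∩ Dmitri ∩ Wiremu: 10:00-11:00, 13:00-14:00, 16:00-17:00.
The last common window of at least 60 minutes is 16:00-17:00; a 60-minute meeting can start as late as 16:00 and still end by 17:00.

16:00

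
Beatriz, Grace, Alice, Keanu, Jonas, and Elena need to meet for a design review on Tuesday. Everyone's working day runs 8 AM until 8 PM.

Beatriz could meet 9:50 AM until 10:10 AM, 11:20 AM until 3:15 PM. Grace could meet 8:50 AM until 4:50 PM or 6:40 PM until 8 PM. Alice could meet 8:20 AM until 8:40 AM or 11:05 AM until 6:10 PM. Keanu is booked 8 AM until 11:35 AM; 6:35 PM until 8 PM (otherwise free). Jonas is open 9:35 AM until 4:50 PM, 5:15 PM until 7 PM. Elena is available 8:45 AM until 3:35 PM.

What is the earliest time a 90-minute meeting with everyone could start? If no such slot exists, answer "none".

Beatriz free: 09:50-10:10, 11:20-15:15.
Grace free: 08:50-16:50, 18:40-20:00.
Alice free: 08:20-08:40, 11:05-18:10.
Keanu free: 11:35-18:35 (invert busy blocks within the working day).
Jonas free: 09:35-16:50, 17:15-19:00.
Elena free: 08:45-15:35.
Beatriz ∩ Grace: 09:50-10:10, 11:20-15:15.
Beatriz ∩ Grace ∩ Alice: 11:20-15:15.
Beatriz ∩ Grace ∩ Alice ∩ Keanu: 11:35-15:15.
Beatriz ∩ Grace ∩ Alice ∩ Keanu ∩ Jonas: 11:35-15:15.
Beatriz ∩ Grace ∩ Alice ∩ Keanu ∩ Jonas ∩ Elena: 11:35-15:15.
The first common window of at least 90 minutes is 11:35-15:15, so the earliest start is 11:35.

11:35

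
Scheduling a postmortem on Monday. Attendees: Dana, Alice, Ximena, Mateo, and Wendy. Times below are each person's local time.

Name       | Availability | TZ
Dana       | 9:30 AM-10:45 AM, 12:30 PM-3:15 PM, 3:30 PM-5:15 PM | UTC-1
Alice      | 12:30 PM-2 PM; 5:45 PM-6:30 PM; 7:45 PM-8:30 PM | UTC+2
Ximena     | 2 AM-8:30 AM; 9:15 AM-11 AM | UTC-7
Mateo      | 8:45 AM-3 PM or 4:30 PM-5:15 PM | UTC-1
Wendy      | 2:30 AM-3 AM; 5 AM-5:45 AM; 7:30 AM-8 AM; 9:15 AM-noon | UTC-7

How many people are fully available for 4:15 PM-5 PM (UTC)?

Dana in UTC: 10:30-11:45, 13:30-16:15, 16:30-18:15 (add 1h to convert from UTC-1).
Alice in UTC: 10:30-12:00, 15:45-16:30, 17:45-18:30 (subtract 2h to convert from UTC+2).
Ximena in UTC: 09:00-15:30, 16:15-18:00 (add 7h to convert from UTC-7).
Mateo in UTC: 09:45-16:00, 17:30-18:15 (add 1h to convert from UTC-1).
Wendy in UTC: 09:30-10:00, 12:00-12:45, 14:30-15:00, 16:15-19:00 (add 7h to convert from UTC-7).
Ximena and Wendy can make the full 16:15-17:00 slot — that's 2.

2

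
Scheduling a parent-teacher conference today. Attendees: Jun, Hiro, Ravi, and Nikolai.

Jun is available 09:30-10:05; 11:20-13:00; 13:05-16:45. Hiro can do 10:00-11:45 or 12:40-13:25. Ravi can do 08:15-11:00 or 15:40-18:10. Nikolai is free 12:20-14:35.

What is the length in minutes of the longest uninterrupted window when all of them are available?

Jun ∩ Hiro: 10:00-10:05, 11:20-11:45, 12:40-13:00, 13:05-13:25.
Jun ∩ Hiro ∩ Ravi: 10:00-10:05.
Jun ∩ Hiro ∩ Ravi ∩ Nikolai: ∅.
There is no time when everyone is free.
No common window exists, so the longest block is 0 minutes.

0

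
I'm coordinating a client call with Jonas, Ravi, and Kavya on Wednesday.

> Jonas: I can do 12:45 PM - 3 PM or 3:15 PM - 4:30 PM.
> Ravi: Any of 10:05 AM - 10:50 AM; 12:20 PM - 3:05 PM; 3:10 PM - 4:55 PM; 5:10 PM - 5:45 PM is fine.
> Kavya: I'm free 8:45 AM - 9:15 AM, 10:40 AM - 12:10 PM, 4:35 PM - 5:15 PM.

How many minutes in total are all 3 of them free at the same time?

0

Jonas ∩ Ravi: 12:45-15:00, 15:15-16:30.
Jonas ∩ Ravi ∩ Kavya: ∅.
There is no time when everyone is free.
There is no common window, so the total is 0 minutes.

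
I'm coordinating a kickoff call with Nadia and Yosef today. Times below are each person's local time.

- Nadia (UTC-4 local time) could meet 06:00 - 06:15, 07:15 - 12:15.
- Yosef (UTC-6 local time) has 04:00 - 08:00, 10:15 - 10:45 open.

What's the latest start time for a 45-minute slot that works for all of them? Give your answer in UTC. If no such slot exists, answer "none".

Nadia in UTC: 10:00-10:15, 11:15-16:15 (add 4h to convert from UTC-4).
Yosef in UTC: 10:00-14:00, 16:15-16:45 (add 6h to convert from UTC-6).
Nadia ∩ Yosef: 10:00-10:15, 11:15-14:00.
The last common window of at least 45 minutes is 11:15-14:00; a 45-minute meeting can start as late as 13:15 and still end by 14:00.

13:15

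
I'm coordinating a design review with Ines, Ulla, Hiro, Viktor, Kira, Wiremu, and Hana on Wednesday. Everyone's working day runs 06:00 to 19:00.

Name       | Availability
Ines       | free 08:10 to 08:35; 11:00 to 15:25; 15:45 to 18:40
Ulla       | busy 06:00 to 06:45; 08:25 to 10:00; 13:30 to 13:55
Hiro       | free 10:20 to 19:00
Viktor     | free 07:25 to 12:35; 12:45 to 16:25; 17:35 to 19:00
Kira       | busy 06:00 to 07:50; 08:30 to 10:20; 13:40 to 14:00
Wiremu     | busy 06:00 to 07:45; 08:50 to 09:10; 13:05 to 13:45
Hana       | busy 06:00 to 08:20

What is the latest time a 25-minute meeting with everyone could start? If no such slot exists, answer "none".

18:15

Ines free: 08:10-08:35, 11:00-15:25, 15:45-18:40.
Ulla free: 06:45-08:25, 10:00-13:30, 13:55-19:00 (invert busy blocks within the working day).
Hiro free: 10:20-19:00.
Viktor free: 07:25-12:35, 12:45-16:25, 17:35-19:00.
Kira free: 07:50-08:30, 10:20-13:40, 14:00-19:00 (invert busy blocks within the working day).
Wiremu free: 07:45-08:50, 09:10-13:05, 13:45-19:00 (invert busy blocks within the working day).
Hana free: 08:20-19:00 (invert busy blocks within the working day).
Ines ∩ Ulla: 08:10-08:25, 11:00-13:30, 13:55-15:25, 15:45-18:40.
Ines ∩ Ulla ∩ Hiro: 11:00-13:30, 13:55-15:25, 15:45-18:40.
Ines ∩ Ulla ∩ Hiro ∩ Viktor: 11:00-12:35, 12:45-13:30, 13:55-15:25, 15:45-16:25, 17:35-18:40.
Ines ∩ Ulla ∩ Hiro ∩ Viktor ∩ Kira: 11:00-12:35, 12:45-13:30, 14:00-15:25, 15:45-16:25, 17:35-18:40.
Ines ∩ Ulla ∩ Hiro ∩ Viktor ∩ Kira ∩ Wiremu: 11:00-12:35, 12:45-13:05, 14:00-15:25, 15:45-16:25, 17:35-18:40.
Ines ∩ Ulla ∩ Hiro ∩ Viktor ∩ Kira ∩ Wiremu ∩ Hana: 11:00-12:35, 12:45-13:05, 14:00-15:25, 15:45-16:25, 17:35-18:40.
Those are the intersection windows.
The last common window of at least 25 minutes is 17:35-18:40; a 25-minute meeting can start as late as 18:15 and still end by 18:40.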